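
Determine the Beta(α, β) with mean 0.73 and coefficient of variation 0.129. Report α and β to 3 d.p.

α = 15.495, β = 5.731

Var = (CV·μ)² = (0.129×0.73)² = 0.008868.
α+β = μ(1−μ)/Var − 1 = 0.1971/0.008868 − 1 = 21.2260.
Thus α = 0.73·21.2260 = 15.495 and β = 0.27·21.2260 = 5.731.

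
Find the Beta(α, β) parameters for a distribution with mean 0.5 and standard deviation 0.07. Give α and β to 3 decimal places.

α = 25.010, β = 25.010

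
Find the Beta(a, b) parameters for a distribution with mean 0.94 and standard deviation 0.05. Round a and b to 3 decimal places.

Variance = 0.05² = 0.0025. The moment-matching identity a+b = μ(1−μ)/Var − 1 gives
a+b = 0.0564/0.0025 − 1 = 21.5600, so a = μ·21.5600 = 20.266 and b = (1−μ)·21.5600 = 1.294.

a = 20.266, b = 1.294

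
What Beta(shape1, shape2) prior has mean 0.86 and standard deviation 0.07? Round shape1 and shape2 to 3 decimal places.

First σ² = 0.0049. Setting shape1 = μn, shape2 = (1−μ)n with n = shape1+shape2,
μ(1−μ)/(n+1) = 0.0049 ⇒ n+1 = 0.1204/0.0049 = 24.5714 ⇒ n = 23.5714.
Hence shape1 = 0.86×23.5714 = 20.271, shape2 = 0.14×23.5714 = 3.300.

shape1 = 20.271, shape2 = 3.300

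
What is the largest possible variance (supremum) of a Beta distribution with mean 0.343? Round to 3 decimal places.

Var = μ(1−μ)/(α+β+1), which approaches μ(1−μ) as α+β → 0.
So the supremum is μ(1−μ) = 0.343×0.657 = 0.225.

0.225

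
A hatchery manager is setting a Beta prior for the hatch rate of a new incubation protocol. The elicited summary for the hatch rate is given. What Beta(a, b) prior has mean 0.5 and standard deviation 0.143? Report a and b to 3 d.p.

a = 5.613, b = 5.613

Variance = 0.143² = 0.020449. The moment-matching identity a+b = μ(1−μ)/Var − 1 gives
a+b = 0.25/0.020449 − 1 = 11.2255, so a = μ·11.2255 = 5.613 and b = (1−μ)·11.2255 = 5.613.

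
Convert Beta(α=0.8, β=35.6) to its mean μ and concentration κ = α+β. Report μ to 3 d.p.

κ = α+β = 0.8+35.6 = 36.4; μ = α/κ = 0.8/36.4 = 0.022.

μ = 0.022, κ = 36.4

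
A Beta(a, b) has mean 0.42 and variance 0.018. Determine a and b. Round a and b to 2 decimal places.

By moment matching, a+b = μ(1−μ)/σ² − 1 = (0.42·0.58)/0.018 − 1 = 13.5333 − 1 = 12.5333.
Since a/(a+b) = μ, a = 0.42·12.5333 = 5.26 and b = 0.58·12.5333 = 7.27.

a = 5.26, b = 7.27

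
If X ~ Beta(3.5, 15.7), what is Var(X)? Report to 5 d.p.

0.00738

Var = αβ/[(α+β)²(α+β+1)] = (3.5×15.7)/(19.2²×20.2) = 54.95/7446.528 = 0.00738.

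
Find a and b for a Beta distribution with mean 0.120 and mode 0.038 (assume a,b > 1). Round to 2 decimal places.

Let s = a+b. Mean gives a = μs = 0.120s; mode gives (a−1)/(s−2) = 0.038.
Substituting: 0.120s − 1 = 0.038(s−2) = 0.038s − 0.076, so 0.082s = 0.924 and s = 11.2683.
Then a = 0.120×11.2683 = 1.35 and b = s−a = 9.92.

a = 1.35, b = 9.92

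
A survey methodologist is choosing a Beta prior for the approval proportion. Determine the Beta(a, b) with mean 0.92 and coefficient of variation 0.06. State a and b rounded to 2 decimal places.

σ = CV·μ = 0.06×0.92 = 0.05520, so σ² = 0.003047.
s+1 = μ(1−μ)/σ² = 0.0736/0.003047 = 24.1546, so s = a+b = 23.1546.
a = μs = 21.30, b = (1−μ)s = 1.85.

a = 21.30, b = 1.85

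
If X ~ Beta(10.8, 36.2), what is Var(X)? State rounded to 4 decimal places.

0.0037

Var = αβ/[(α+β)²(α+β+1)] = (10.8×36.2)/(47.0²×48.0) = 390.96/106032.000 = 0.0037.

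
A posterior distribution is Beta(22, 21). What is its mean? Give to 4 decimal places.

0.5116

The Beta mean is α/(α+β) = 22/(22+21) = 0.5116.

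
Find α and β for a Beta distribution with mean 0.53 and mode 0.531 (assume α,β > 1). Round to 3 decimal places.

α = 32.860, β = 29.140

Let s = α+β. Mean gives α = μs = 0.53s; mode gives (α−1)/(s−2) = 0.531.
Substituting: 0.53s − 1 = 0.531(s−2) = 0.531s − 1.062, so -0.001s = -0.062 and s = 62.0000.
Then α = 0.53×62.0000 = 32.860 and β = s−α = 29.140.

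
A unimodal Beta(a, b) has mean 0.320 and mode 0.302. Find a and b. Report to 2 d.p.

With s = a+b: μ = a/s and mode = (a−1)/(s−2). Eliminating a = μs,
μs − 1 = m(s−2) ⇒ s(μ−m) = 1−2m ⇒ s = 0.396/0.018 = 22.0000.
So a = μs = 7.04, b = (1−μ)s = 14.96.

a = 7.04, b = 14.96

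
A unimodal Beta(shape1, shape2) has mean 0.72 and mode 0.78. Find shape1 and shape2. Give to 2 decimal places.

shape1 = 6.72, shape2 = 2.61

With s = shape1+shape2: μ = shape1/s and mode = (shape1−1)/(s−2). Eliminating shape1 = μs,
μs − 1 = m(s−2) ⇒ s(μ−m) = 1−2m ⇒ s = -0.56/-0.06 = 9.3333.
So shape1 = μs = 6.72, shape2 = (1−μ)s = 2.61.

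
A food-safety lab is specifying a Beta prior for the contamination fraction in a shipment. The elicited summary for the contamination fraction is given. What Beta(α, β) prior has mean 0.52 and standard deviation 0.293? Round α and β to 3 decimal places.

σ² = 0.293² = 0.085849.
With s = α+β, Var = μ(1−μ)/(s+1), so s+1 = (0.52×0.48)/0.085849 = 2.9074 and s = 1.9074.
α = μs = 0.992, β = (1−μ)s = 0.916.

α = 0.992, β = 0.916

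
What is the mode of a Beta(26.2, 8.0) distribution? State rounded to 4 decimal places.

With α,β > 1, mode = (α−1)/(α+β−2) = 25.2/32.2 = 0.7826.

0.7826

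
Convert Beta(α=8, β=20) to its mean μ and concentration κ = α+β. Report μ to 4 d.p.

μ = 0.2857, κ = 28

κ = α+β = 8+20 = 28; μ = α/κ = 8/28 = 0.2857.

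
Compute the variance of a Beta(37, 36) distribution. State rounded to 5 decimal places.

α+β = 73 and αβ = 1332, so Var = αβ/[(α+β)²(α+β+1)] = 1332/394346 = 0.00338.

0.00338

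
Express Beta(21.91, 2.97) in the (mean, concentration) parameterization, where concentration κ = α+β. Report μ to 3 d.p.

μ = 0.881, κ = 24.88

κ = α+β = 21.91+2.97 = 24.88; μ = α/κ = 21.91/24.88 = 0.881.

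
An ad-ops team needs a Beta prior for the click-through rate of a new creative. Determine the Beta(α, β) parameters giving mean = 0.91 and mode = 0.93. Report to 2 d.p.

With s = α+β: μ = α/s and mode = (α−1)/(s−2). Eliminating α = μs,
μs − 1 = m(s−2) ⇒ s(μ−m) = 1−2m ⇒ s = -0.86/-0.02 = 43.0000.
So α = μs = 39.13, β = (1−μ)s = 3.87.

α = 39.13, β = 3.87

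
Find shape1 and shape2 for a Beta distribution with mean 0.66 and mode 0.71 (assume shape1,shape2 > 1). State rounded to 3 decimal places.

With s = shape1+shape2: μ = shape1/s and mode = (shape1−1)/(s−2). Eliminating shape1 = μs,
μs − 1 = m(s−2) ⇒ s(μ−m) = 1−2m ⇒ s = -0.42/-0.05 = 8.4000.
So shape1 = μs = 5.544, shape2 = (1−μ)s = 2.856.

shape1 = 5.544, shape2 = 2.856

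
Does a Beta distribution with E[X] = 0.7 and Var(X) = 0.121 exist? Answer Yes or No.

A Beta with mean μ has variance μ(1−μ)/(α+β+1) < μ(1−μ).
Here μ(1−μ) = 0.7×0.3 = 0.21, and 0.121 < 0.21.

Yes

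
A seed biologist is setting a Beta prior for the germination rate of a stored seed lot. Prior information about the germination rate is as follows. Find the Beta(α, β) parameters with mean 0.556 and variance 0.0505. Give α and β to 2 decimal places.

Let s = α+β. The Beta variance is μ(1−μ)/(s+1).
So s+1 = μ(1−μ)/σ² = (0.556×0.444)/0.0505 = 0.246864/0.0505 = 4.8884, giving s = 3.8884.
Then α = μs = 0.556×3.8884 = 2.16 and β = (1−μ)s = 0.444×3.8884 = 1.73.

α = 2.16, β = 1.73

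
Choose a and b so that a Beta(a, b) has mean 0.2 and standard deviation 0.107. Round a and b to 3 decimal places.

Variance = 0.107² = 0.011449. The moment-matching identity a+b = μ(1−μ)/Var − 1 gives
a+b = 0.16/0.011449 − 1 = 12.9750, so a = μ·12.9750 = 2.595 and b = (1−μ)·12.9750 = 10.380.

a = 2.595, b = 10.380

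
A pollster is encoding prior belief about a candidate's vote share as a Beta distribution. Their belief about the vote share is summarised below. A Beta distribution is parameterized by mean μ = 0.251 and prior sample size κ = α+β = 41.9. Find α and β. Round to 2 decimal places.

α = 10.52, β = 31.38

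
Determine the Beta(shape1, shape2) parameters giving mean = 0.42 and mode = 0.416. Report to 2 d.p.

With s = shape1+shape2: μ = shape1/s and mode = (shape1−1)/(s−2). Eliminating shape1 = μs,
μs − 1 = m(s−2) ⇒ s(μ−m) = 1−2m ⇒ s = 0.168/0.004 = 42.0000.
So shape1 = μs = 17.64, shape2 = (1−μ)s = 24.36.

shape1 = 17.64, shape2 = 24.36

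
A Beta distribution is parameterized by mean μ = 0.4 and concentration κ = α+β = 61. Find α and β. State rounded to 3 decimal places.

α = 24.400, β = 36.600

α = μκ = 0.4×61 = 24.400 and β = (1−μ)κ = 0.6×61 = 36.600.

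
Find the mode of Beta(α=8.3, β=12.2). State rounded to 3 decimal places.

The density x^(α−1)(1−x)^(β−1) is maximised at (α−1)/(α+β−2) = 7.3/18.5 = 0.395.

0.395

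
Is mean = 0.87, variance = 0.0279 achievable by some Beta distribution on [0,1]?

Yes

A Beta with mean μ has variance μ(1−μ)/(α+β+1) < μ(1−μ).
Here μ(1−μ) = 0.87×0.13 = 0.1131, and 0.0279 < 0.1131.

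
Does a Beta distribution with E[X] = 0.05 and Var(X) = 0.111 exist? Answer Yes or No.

For any Beta, Var(X) < E[X]·(1−E[X]).
Here μ(1−μ) = 0.05×0.95 = 0.0475, and 0.111 ≥ 0.0475.

No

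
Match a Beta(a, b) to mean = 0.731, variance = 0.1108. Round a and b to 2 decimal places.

Let s = a+b. The Beta variance is μ(1−μ)/(s+1).
So s+1 = μ(1−μ)/σ² = (0.731×0.269)/0.1108 = 0.196639/0.1108 = 1.7747, giving s = 0.7747.
Then a = μs = 0.731×0.7747 = 0.57 and b = (1−μ)s = 0.269×0.7747 = 0.21.

a = 0.57, b = 0.21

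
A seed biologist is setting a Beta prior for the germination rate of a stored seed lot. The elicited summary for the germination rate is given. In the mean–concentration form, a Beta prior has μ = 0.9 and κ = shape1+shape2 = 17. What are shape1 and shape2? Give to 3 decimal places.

Split κ in proportion μ : (1−μ): shape1 = 0.9·17 = 15.300, shape2 = 17 − 15.300 = 1.700.

shape1 = 15.300, shape2 = 1.700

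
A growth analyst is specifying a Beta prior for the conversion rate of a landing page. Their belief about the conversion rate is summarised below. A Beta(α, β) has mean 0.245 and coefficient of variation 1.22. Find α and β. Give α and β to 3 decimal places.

σ = CV·μ = 1.22×0.245 = 0.29890, so σ² = 0.089341.
s+1 = μ(1−μ)/σ² = 0.184975/0.089341 = 2.0704, so s = α+β = 1.0704.
α = μs = 0.262, β = (1−μ)s = 0.808.

α = 0.262, β = 0.808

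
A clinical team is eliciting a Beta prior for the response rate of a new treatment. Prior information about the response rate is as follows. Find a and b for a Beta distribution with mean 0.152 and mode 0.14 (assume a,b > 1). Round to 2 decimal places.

a = 9.12, b = 50.88

With s = a+b: μ = a/s and mode = (a−1)/(s−2). Eliminating a = μs,
μs − 1 = m(s−2) ⇒ s(μ−m) = 1−2m ⇒ s = 0.72/0.012 = 60.0000.
So a = μs = 9.12, b = (1−μ)s = 50.88.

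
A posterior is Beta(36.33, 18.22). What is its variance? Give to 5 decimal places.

0.00400

Var = αβ/[(α+β)²(α+β+1)] = (36.33×18.22)/(54.55²×55.55) = 661.9326/165300.273875 = 0.00400.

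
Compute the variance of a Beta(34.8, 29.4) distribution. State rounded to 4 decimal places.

0.0038

α+β = 64.2 and αβ = 1023.12, so Var = αβ/[(α+β)²(α+β+1)] = 1023.12/268730.928 = 0.0038.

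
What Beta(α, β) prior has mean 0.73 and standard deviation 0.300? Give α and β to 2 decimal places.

Variance = 0.300² = 0.090000. The moment-matching identity α+β = μ(1−μ)/Var − 1 gives
α+β = 0.1971/0.090000 − 1 = 1.1900, so α = μ·1.1900 = 0.87 and β = (1−μ)·1.1900 = 0.32.

α = 0.87, β = 0.32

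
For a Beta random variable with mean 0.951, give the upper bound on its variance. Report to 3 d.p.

0.047

Var = μ(1−μ)/(α+β+1), which approaches μ(1−μ) as α+β → 0.
So the supremum is μ(1−μ) = 0.951×0.049 = 0.047.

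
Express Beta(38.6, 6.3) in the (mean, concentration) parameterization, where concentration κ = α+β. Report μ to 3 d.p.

κ = α+β = 38.6+6.3 = 44.9; μ = α/κ = 38.6/44.9 = 0.860.

μ = 0.860, κ = 44.9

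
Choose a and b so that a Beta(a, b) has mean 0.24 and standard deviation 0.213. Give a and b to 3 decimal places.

a = 0.725, b = 2.295

σ² = 0.213² = 0.045369.
With s = a+b, Var = μ(1−μ)/(s+1), so s+1 = (0.24×0.76)/0.045369 = 4.0204 and s = 3.0204.
a = μs = 0.725, b = (1−μ)s = 2.295.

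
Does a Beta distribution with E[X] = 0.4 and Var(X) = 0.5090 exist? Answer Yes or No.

No

For any Beta, Var(X) < E[X]·(1−E[X]).
Here μ(1−μ) = 0.4×0.6 = 0.24, and 0.5090 ≥ 0.24.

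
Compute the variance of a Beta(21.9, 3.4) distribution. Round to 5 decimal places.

0.00442

α+β = 25.3 and αβ = 74.46, so Var = αβ/[(α+β)²(α+β+1)] = 74.46/16834.367 = 0.00442.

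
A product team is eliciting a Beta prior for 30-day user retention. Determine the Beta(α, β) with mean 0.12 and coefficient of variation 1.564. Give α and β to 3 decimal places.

α = 0.240, β = 1.758

σ = CV·μ = 1.564×0.12 = 0.18768, so σ² = 0.035224.
s+1 = μ(1−μ)/σ² = 0.1056/0.035224 = 2.9980, so s = α+β = 1.9980.
α = μs = 0.240, β = (1−μ)s = 1.758.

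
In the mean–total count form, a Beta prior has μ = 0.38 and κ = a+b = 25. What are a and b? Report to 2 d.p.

a = 9.50, b = 15.50

Split κ in proportion μ : (1−μ): a = 0.38·25 = 9.50, b = 25 − 9.50 = 15.50.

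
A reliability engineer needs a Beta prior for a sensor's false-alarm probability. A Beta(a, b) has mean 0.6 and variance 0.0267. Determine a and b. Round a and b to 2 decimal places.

a = 4.79, b = 3.20

By moment matching, a+b = μ(1−μ)/σ² − 1 = (0.6·0.4)/0.0267 − 1 = 8.9888 − 1 = 7.9888.
Since a/(a+b) = μ, a = 0.6·7.9888 = 4.79 and b = 0.4·7.9888 = 3.20.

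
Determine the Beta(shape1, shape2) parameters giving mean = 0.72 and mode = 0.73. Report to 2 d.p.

Let s = shape1+shape2. Mean gives shape1 = μs = 0.72s; mode gives (shape1−1)/(s−2) = 0.73.
Substituting: 0.72s − 1 = 0.73(s−2) = 0.73s − 1.46, so -0.01s = -0.46 and s = 46.0000.
Then shape1 = 0.72×46.0000 = 33.12 and shape2 = s−shape1 = 12.88.

shape1 = 33.12, shape2 = 12.88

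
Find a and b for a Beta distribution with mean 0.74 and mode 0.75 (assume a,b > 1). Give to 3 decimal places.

Let s = a+b. Mean gives a = μs = 0.74s; mode gives (a−1)/(s−2) = 0.75.
Substituting: 0.74s − 1 = 0.75(s−2) = 0.75s − 1.50, so -0.01s = -0.50 and s = 50.0000.
Then a = 0.74×50.0000 = 37.000 and b = s−a = 13.000.

a = 37.000, b = 13.000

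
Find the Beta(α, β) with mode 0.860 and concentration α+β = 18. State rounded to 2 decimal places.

α = 14.76, β = 3.24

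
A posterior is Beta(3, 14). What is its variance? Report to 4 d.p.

0.0081

α+β = 17 and αβ = 42, so Var = αβ/[(α+β)²(α+β+1)] = 42/5202 = 0.0081.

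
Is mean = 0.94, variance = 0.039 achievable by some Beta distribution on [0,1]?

For any Beta, Var(X) < E[X]·(1−E[X]).
Here μ(1−μ) = 0.94×0.06 = 0.0564, and 0.039 < 0.0564.

Yes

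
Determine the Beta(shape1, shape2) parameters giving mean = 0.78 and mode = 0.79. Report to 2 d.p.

Let s = shape1+shape2. Mean gives shape1 = μs = 0.78s; mode gives (shape1−1)/(s−2) = 0.79.
Substituting: 0.78s − 1 = 0.79(s−2) = 0.79s − 1.58, so -0.01s = -0.58 and s = 58.0000.
Then shape1 = 0.78×58.0000 = 45.24 and shape2 = s−shape1 = 12.76.

shape1 = 45.24, shape2 = 12.76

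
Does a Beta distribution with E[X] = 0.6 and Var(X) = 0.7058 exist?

A Beta with mean μ has variance μ(1−μ)/(α+β+1) < μ(1−μ).
Here μ(1−μ) = 0.6×0.4 = 0.24, and 0.7058 ≥ 0.24.

No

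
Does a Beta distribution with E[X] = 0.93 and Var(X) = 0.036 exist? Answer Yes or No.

Yes

The Beta variance bound is σ² < μ(1−μ).
Here μ(1−μ) = 0.93×0.07 = 0.0651, and 0.036 < 0.0651.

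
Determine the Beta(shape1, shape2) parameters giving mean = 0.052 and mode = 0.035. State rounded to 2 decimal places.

Let s = shape1+shape2. Mean gives shape1 = μs = 0.052s; mode gives (shape1−1)/(s−2) = 0.035.
Substituting: 0.052s − 1 = 0.035(s−2) = 0.035s − 0.070, so 0.017s = 0.930 and s = 54.7059.
Then shape1 = 0.052×54.7059 = 2.84 and shape2 = s−shape1 = 51.86.

shape1 = 2.84, shape2 = 51.86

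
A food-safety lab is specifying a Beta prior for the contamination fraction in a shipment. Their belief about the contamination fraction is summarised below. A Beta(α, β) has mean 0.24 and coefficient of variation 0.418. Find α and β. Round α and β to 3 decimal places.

σ = CV·μ = 0.418×0.24 = 0.10032, so σ² = 0.010064.
s+1 = μ(1−μ)/σ² = 0.1824/0.010064 = 18.1238, so s = α+β = 17.1238.
α = μs = 4.110, β = (1−μ)s = 13.014.

α = 4.110, β = 13.014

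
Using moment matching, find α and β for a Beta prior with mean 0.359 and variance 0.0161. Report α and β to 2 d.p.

Let s = α+β. The Beta variance is μ(1−μ)/(s+1).
So s+1 = μ(1−μ)/σ² = (0.359×0.641)/0.0161 = 0.230119/0.0161 = 14.2931, giving s = 13.2931.
Then α = μs = 0.359×13.2931 = 4.77 and β = (1−μ)s = 0.641×13.2931 = 8.52.

α = 4.77, β = 8.52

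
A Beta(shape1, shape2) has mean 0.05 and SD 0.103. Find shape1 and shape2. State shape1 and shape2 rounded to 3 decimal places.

shape1 = 0.174, shape2 = 3.303

First σ² = 0.010609. Setting shape1 = μn, shape2 = (1−μ)n with n = shape1+shape2,
μ(1−μ)/(n+1) = 0.010609 ⇒ n+1 = 0.0475/0.010609 = 4.4773 ⇒ n = 3.4773.
Hence shape1 = 0.05×3.4773 = 0.174, shape2 = 0.95×3.4773 = 3.303.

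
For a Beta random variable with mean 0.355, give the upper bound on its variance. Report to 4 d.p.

0.2290

Var = μ(1−μ)/(α+β+1), which approaches μ(1−μ) as α+β → 0.
So the supremum is μ(1−μ) = 0.355×0.645 = 0.2290.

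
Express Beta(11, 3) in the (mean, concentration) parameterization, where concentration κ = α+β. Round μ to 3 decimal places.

μ = 0.786, κ = 14

κ = α+β = 11+3 = 14; μ = α/κ = 11/14 = 0.786.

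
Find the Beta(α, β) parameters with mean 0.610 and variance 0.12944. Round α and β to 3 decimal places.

α = 0.511, β = 0.327

Let s = α+β. The Beta variance is μ(1−μ)/(s+1).
So s+1 = μ(1−μ)/σ² = (0.610×0.390)/0.12944 = 0.237900/0.12944 = 1.8379, giving s = 0.8379.
Then α = μs = 0.610×0.8379 = 0.511 and β = (1−μ)s = 0.390×0.8379 = 0.327.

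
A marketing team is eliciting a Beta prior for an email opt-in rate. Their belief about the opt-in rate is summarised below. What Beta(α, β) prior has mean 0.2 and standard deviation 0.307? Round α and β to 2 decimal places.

Variance = 0.307² = 0.094249. The moment-matching identity α+β = μ(1−μ)/Var − 1 gives
α+β = 0.16/0.094249 − 1 = 0.6976, so α = μ·0.6976 = 0.14 and β = (1−μ)·0.6976 = 0.56.

α = 0.14, β = 0.56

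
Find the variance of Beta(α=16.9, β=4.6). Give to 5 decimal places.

0.00747

μ = 16.9/21.5 = 0.786047; Var = μ(1−μ)/(α+β+1) = 0.1681774/22.5 = 0.00747.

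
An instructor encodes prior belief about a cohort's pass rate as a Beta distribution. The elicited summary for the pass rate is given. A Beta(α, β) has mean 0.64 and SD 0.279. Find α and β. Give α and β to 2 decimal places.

Variance = 0.279² = 0.077841. The moment-matching identity α+β = μ(1−μ)/Var − 1 gives
α+β = 0.2304/0.077841 − 1 = 1.9599, so α = μ·1.9599 = 1.25 and β = (1−μ)·1.9599 = 0.71.

α = 1.25, β = 0.71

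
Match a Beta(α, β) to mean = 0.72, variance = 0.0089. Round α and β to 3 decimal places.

α = 15.589, β = 6.062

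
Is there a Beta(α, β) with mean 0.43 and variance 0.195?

Yes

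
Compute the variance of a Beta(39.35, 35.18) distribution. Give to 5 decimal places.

0.00330

Var = αβ/[(α+β)²(α+β+1)] = (39.35×35.18)/(74.53²×75.53) = 1384.3330/419548.069577 = 0.00330.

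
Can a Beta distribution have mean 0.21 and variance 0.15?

Yes

A Beta with mean μ has variance μ(1−μ)/(α+β+1) < μ(1−μ).
Here μ(1−μ) = 0.21×0.79 = 0.1659, and 0.15 < 0.1659.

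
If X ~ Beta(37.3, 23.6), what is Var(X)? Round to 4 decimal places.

0.0038

Var = αβ/[(α+β)²(α+β+1)] = (37.3×23.6)/(60.9²×61.9) = 880.28/229575.339 = 0.0038.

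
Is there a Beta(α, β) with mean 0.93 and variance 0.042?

Yes

For any Beta, Var(X) < E[X]·(1−E[X]).
Here μ(1−μ) = 0.93×0.07 = 0.0651, and 0.042 < 0.0651.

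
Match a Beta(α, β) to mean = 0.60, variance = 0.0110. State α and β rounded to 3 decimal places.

α = 12.491, β = 8.327

By moment matching, α+β = μ(1−μ)/σ² − 1 = (0.60·0.40)/0.0110 − 1 = 21.8182 − 1 = 20.8182.
Since α/(α+β) = μ, α = 0.60·20.8182 = 12.491 and β = 0.40·20.8182 = 8.327.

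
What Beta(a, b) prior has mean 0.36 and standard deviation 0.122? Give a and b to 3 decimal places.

σ² = 0.122² = 0.014884.
With s = a+b, Var = μ(1−μ)/(s+1), so s+1 = (0.36×0.64)/0.014884 = 15.4797 and s = 14.4797.
a = μs = 5.213, b = (1−μ)s = 9.267.

a = 5.213, b = 9.267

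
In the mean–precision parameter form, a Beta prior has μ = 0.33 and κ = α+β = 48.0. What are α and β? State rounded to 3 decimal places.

α = 15.840, β = 32.160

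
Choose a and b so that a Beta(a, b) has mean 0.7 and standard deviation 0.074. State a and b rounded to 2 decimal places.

a = 26.14, b = 11.20

First σ² = 0.005476. Setting a = μn, b = (1−μ)n with n = a+b,
μ(1−μ)/(n+1) = 0.005476 ⇒ n+1 = 0.21/0.005476 = 38.3492 ⇒ n = 37.3492.
Hence a = 0.7×37.3492 = 26.14, b = 0.3×37.3492 = 11.20.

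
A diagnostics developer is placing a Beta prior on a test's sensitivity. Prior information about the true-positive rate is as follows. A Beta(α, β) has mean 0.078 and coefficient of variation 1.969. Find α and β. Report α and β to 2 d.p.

σ = CV·μ = 1.969×0.078 = 0.15358, so σ² = 0.023587.
s+1 = μ(1−μ)/σ² = 0.071916/0.023587 = 3.0489, so s = α+β = 2.0489.
α = μs = 0.16, β = (1−μ)s = 1.89.

α = 0.16, β = 1.89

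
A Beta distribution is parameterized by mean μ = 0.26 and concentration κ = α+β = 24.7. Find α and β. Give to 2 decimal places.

α = μκ = 0.26×24.7 = 6.42 and β = (1−μ)κ = 0.74×24.7 = 18.28.

α = 6.42, β = 18.28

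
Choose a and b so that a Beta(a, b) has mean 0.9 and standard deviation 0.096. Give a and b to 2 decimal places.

Variance = 0.096² = 0.009216. The moment-matching identity a+b = μ(1−μ)/Var − 1 gives
a+b = 0.09/0.009216 − 1 = 8.7656, so a = μ·8.7656 = 7.89 and b = (1−μ)·8.7656 = 0.88.

a = 7.89, b = 0.88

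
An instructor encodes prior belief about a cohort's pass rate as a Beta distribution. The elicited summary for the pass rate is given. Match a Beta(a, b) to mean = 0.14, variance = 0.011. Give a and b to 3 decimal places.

a = 1.392, b = 8.553

Let s = a+b. The Beta variance is μ(1−μ)/(s+1).
So s+1 = μ(1−μ)/σ² = (0.14×0.86)/0.011 = 0.1204/0.011 = 10.9455, giving s = 9.9455.
Then a = μs = 0.14×9.9455 = 1.392 and b = (1−μ)s = 0.86×9.9455 = 8.553.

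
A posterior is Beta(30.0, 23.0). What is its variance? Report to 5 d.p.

μ = 30.0/53.0 = 0.566038; Var = μ(1−μ)/(α+β+1) = 0.2456390/54.0 = 0.00455.

0.00455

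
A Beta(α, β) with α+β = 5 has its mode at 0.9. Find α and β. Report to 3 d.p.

Since the density peak of Beta(α,β) is at (α−1)/(α+β−2),
α = 1 + 0.9(5−2) = 3.700 and β = 5 − 3.700 = 1.300.

α = 3.700, β = 1.300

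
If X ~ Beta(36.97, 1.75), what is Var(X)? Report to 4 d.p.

μ = 36.97/38.72 = 0.954804; Var = μ(1−μ)/(α+β+1) = 0.0431536/39.72 = 0.0011.

0.0011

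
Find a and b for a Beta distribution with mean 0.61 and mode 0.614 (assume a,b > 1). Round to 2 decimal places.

a = 34.77, b = 22.23

Let s = a+b. Mean gives a = μs = 0.61s; mode gives (a−1)/(s−2) = 0.614.
Substituting: 0.61s − 1 = 0.614(s−2) = 0.614s − 1.228, so -0.004s = -0.228 and s = 57.0000.
Then a = 0.61×57.0000 = 34.77 and b = s−a = 22.23.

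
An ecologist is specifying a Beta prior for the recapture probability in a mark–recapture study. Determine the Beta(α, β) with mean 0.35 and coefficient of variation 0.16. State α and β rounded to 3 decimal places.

α = 25.041, β = 46.504

σ = CV·μ = 0.16×0.35 = 0.05600, so σ² = 0.003136.
s+1 = μ(1−μ)/σ² = 0.2275/0.003136 = 72.5446, so s = α+β = 71.5446.
α = μs = 25.041, β = (1−μ)s = 46.504.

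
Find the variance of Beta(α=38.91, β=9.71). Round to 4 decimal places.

0.0032

μ = 38.91/48.62 = 0.800288; Var = μ(1−μ)/(α+β+1) = 0.1598271/49.62 = 0.0032.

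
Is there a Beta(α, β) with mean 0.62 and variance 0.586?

No

For any Beta, Var(X) < E[X]·(1−E[X]).
Here μ(1−μ) = 0.62×0.38 = 0.2356, and 0.586 ≥ 0.2356.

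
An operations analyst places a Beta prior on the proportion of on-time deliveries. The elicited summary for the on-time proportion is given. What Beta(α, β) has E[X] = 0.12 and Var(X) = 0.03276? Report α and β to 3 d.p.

α = 0.267, β = 1.957

Write ν = α+β; then α = μν and Var = μ(1−μ)/(ν+1).
ν = μ(1−μ)/Var − 1 = 0.1056/0.03276 − 1 = 2.2234.
α = 0.12·2.2234 = 0.267, β = 0.88·2.2234 = 1.957.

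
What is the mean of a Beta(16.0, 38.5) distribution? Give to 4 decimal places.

0.2936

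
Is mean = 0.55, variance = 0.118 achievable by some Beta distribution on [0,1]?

For any Beta, Var(X) < E[X]·(1−E[X]).
Here μ(1−μ) = 0.55×0.45 = 0.2475, and 0.118 < 0.2475.

Yes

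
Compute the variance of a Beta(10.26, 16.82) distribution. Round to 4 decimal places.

α+β = 27.08 and αβ = 172.5732, so Var = αβ/[(α+β)²(α+β+1)] = 172.5732/20591.805312 = 0.0084.

0.0084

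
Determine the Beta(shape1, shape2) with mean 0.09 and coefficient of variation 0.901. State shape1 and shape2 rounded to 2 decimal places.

σ = CV·μ = 0.901×0.09 = 0.08109, so σ² = 0.006576.
s+1 = μ(1−μ)/σ² = 0.0819/0.006576 = 12.4552, so s = shape1+shape2 = 11.4552.
shape1 = μs = 1.03, shape2 = (1−μ)s = 10.42.

shape1 = 1.03, shape2 = 10.42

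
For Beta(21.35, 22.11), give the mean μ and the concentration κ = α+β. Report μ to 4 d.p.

κ = α+β = 21.35+22.11 = 43.46; μ = α/κ = 21.35/43.46 = 0.4913.

μ = 0.4913, κ = 43.46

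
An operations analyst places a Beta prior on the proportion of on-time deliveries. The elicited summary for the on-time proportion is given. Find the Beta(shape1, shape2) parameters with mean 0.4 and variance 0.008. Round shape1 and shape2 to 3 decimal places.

shape1 = 11.600, shape2 = 17.400

Let s = shape1+shape2. The Beta variance is μ(1−μ)/(s+1).
So s+1 = μ(1−μ)/σ² = (0.4×0.6)/0.008 = 0.24/0.008 = 30.0000, giving s = 29.0000.
Then shape1 = μs = 0.4×29.0000 = 11.600 and shape2 = (1−μ)s = 0.6×29.0000 = 17.400.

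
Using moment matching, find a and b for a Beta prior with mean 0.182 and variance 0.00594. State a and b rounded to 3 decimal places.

a = 4.380, b = 19.684

Let s = a+b. The Beta variance is μ(1−μ)/(s+1).
So s+1 = μ(1−μ)/σ² = (0.182×0.818)/0.00594 = 0.148876/0.00594 = 25.0633, giving s = 24.0633.
Then a = μs = 0.182×24.0633 = 4.380 and b = (1−μ)s = 0.818×24.0633 = 19.684.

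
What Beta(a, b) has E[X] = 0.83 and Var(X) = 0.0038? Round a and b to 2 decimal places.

a = 29.99, b = 6.14

Let s = a+b. The Beta variance is μ(1−μ)/(s+1).
So s+1 = μ(1−μ)/σ² = (0.83×0.17)/0.0038 = 0.1411/0.0038 = 37.1316, giving s = 36.1316.
Then a = μs = 0.83×36.1316 = 29.99 and b = (1−μ)s = 0.17×36.1316 = 6.14.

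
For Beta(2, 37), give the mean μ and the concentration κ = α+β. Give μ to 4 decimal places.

μ = 0.0513, κ = 39

κ = α+β = 2+37 = 39; μ = α/κ = 2/39 = 0.0513.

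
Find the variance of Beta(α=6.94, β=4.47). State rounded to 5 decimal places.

0.01920

α+β = 11.41 and αβ = 31.0218, so Var = αβ/[(α+β)²(α+β+1)] = 31.0218/1615.634321 = 0.01920.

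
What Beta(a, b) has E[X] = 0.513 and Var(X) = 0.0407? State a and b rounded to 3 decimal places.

Write ν = a+b; then a = μν and Var = μ(1−μ)/(ν+1).
ν = μ(1−μ)/Var − 1 = 0.249831/0.0407 − 1 = 5.1384.
a = 0.513·5.1384 = 2.636, b = 0.487·5.1384 = 2.502.

a = 2.636, b = 2.502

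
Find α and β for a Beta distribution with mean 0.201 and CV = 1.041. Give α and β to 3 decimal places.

α = 0.536, β = 2.132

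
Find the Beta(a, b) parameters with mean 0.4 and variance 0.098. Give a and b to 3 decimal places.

Let s = a+b. The Beta variance is μ(1−μ)/(s+1).
So s+1 = μ(1−μ)/σ² = (0.4×0.6)/0.098 = 0.24/0.098 = 2.4490, giving s = 1.4490.
Then a = μs = 0.4×1.4490 = 0.580 and b = (1−μ)s = 0.6×1.4490 = 0.869.

a = 0.580, b = 0.869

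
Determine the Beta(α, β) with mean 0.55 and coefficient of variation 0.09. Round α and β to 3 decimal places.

Var = (CV·μ)² = (0.09×0.55)² = 0.002450.
α+β = μ(1−μ)/Var − 1 = 0.2475/0.002450 − 1 = 100.0101.
Thus α = 0.55·100.0101 = 55.006 and β = 0.45·100.0101 = 45.005.

α = 55.006, β = 45.005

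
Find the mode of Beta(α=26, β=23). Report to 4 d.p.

With α,β > 1, mode = (α−1)/(α+β−2) = 25/47 = 0.5319.

0.5319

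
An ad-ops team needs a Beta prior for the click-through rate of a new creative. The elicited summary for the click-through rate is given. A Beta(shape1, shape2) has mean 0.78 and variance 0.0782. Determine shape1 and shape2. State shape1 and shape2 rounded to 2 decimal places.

shape1 = 0.93, shape2 = 0.26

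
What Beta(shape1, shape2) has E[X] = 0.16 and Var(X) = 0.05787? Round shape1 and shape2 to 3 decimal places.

By moment matching, shape1+shape2 = μ(1−μ)/σ² − 1 = (0.16·0.84)/0.05787 − 1 = 2.3224 − 1 = 1.3224.
Since shape1/(shape1+shape2) = μ, shape1 = 0.16·1.3224 = 0.212 and shape2 = 0.84·1.3224 = 1.111.

shape1 = 0.212, shape2 = 1.111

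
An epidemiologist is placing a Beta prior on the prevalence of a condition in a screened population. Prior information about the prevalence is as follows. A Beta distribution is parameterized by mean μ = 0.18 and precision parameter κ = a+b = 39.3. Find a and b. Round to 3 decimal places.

Split κ in proportion μ : (1−μ): a = 0.18·39.3 = 7.074, b = 39.3 − 7.074 = 32.226.

a = 7.074, b = 32.226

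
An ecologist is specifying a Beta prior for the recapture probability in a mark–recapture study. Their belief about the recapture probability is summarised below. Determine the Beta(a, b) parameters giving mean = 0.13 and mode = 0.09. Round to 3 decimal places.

a = 2.665, b = 17.835

Let s = a+b. Mean gives a = μs = 0.13s; mode gives (a−1)/(s−2) = 0.09.
Substituting: 0.13s − 1 = 0.09(s−2) = 0.09s − 0.18, so 0.04s = 0.82 and s = 20.5000.
Then a = 0.13×20.5000 = 2.665 and b = s−a = 17.835.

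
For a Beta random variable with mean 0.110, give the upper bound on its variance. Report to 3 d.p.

Var = μ(1−μ)/(α+β+1), which approaches μ(1−μ) as α+β → 0.
So the supremum is μ(1−μ) = 0.110×0.890 = 0.098.

0.098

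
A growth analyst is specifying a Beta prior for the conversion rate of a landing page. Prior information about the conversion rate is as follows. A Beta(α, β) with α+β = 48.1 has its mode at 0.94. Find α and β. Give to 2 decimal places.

Mode = (α−1)/(κ−2) with κ = α+β, so α−1 = 0.94·46.1 = 43.33.
α = 44.33; β = κ − α = 3.77.

α = 44.33, β = 3.77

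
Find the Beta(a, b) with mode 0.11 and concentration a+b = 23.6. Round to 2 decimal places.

Since the density peak of Beta(a,b) is at (a−1)/(a+b−2),
a = 1 + 0.11(23.6−2) = 3.38 and b = 23.6 − 3.38 = 20.22.

a = 3.38, b = 20.22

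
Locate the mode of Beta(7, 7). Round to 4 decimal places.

0.5000

With α,β > 1, mode = (α−1)/(α+β−2) = 6/12 = 0.5000.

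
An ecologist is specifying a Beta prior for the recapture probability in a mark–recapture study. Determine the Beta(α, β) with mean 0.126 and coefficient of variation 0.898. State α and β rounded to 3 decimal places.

σ = CV·μ = 0.898×0.126 = 0.11315, so σ² = 0.012802.
s+1 = μ(1−μ)/σ² = 0.110124/0.012802 = 8.6018, so s = α+β = 7.6018.
α = μs = 0.958, β = (1−μ)s = 6.644.

α = 0.958, β = 6.644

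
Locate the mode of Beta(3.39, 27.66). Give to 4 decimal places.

With α,β > 1, mode = (α−1)/(α+β−2) = 2.39/29.05 = 0.0823.

0.0823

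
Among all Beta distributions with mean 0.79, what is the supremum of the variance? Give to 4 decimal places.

0.1659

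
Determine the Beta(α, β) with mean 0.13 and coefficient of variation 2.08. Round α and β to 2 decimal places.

σ = CV·μ = 2.08×0.13 = 0.27040, so σ² = 0.073116.
s+1 = μ(1−μ)/σ² = 0.1131/0.073116 = 1.5469, so s = α+β = 0.5469.
α = μs = 0.07, β = (1−μ)s = 0.48.

α = 0.07, β = 0.48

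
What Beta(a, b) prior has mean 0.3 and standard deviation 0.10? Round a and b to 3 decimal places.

a = 6.000, b = 14.000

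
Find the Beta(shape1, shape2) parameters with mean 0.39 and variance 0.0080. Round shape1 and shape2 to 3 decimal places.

shape1 = 11.208, shape2 = 17.530

By moment matching, shape1+shape2 = μ(1−μ)/σ² − 1 = (0.39·0.61)/0.0080 − 1 = 29.7375 − 1 = 28.7375.
Since shape1/(shape1+shape2) = μ, shape1 = 0.39·28.7375 = 11.208 and shape2 = 0.61·28.7375 = 17.530.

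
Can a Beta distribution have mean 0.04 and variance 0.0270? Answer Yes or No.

For any Beta, Var(X) < E[X]·(1−E[X]).
Here μ(1−μ) = 0.04×0.96 = 0.0384, and 0.0270 < 0.0384.

Yes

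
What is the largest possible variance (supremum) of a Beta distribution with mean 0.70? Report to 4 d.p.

0.2100

Var = μ(1−μ)/(α+β+1), which approaches μ(1−μ) as α+β → 0.
So the supremum is μ(1−μ) = 0.70×0.30 = 0.2100.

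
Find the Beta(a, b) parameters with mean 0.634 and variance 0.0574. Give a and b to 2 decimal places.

a = 1.93, b = 1.11

By moment matching, a+b = μ(1−μ)/σ² − 1 = (0.634·0.366)/0.0574 − 1 = 4.0426 − 1 = 3.0426.
Since a/(a+b) = μ, a = 0.634·3.0426 = 1.93 and b = 0.366·3.0426 = 1.11.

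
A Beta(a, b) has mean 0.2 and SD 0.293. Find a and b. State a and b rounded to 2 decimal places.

Variance = 0.293² = 0.085849. The moment-matching identity a+b = μ(1−μ)/Var − 1 gives
a+b = 0.16/0.085849 − 1 = 0.8637, so a = μ·0.8637 = 0.17 and b = (1−μ)·0.8637 = 0.69.

a = 0.17, b = 0.69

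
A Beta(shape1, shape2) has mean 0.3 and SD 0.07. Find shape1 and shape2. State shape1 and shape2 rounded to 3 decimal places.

σ² = 0.07² = 0.0049.
With s = shape1+shape2, Var = μ(1−μ)/(s+1), so s+1 = (0.3×0.7)/0.0049 = 42.8571 and s = 41.8571.
shape1 = μs = 12.557, shape2 = (1−μ)s = 29.300.

shape1 = 12.557, shape2 = 29.300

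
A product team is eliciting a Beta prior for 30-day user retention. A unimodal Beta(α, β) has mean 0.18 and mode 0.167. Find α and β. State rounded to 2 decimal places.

With s = α+β: μ = α/s and mode = (α−1)/(s−2). Eliminating α = μs,
μs − 1 = m(s−2) ⇒ s(μ−m) = 1−2m ⇒ s = 0.666/0.013 = 51.2308.
So α = μs = 9.22, β = (1−μ)s = 42.01.

α = 9.22, β = 42.01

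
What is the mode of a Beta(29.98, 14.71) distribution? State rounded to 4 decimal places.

With α,β > 1, mode = (α−1)/(α+β−2) = 28.98/42.69 = 0.6788.

0.6788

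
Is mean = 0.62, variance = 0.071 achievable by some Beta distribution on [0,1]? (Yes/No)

A Beta with mean μ has variance μ(1−μ)/(α+β+1) < μ(1−μ).
Here μ(1−μ) = 0.62×0.38 = 0.2356, and 0.071 < 0.2356.

Yes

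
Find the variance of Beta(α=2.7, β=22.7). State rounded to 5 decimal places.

Var = αβ/[(α+β)²(α+β+1)] = (2.7×22.7)/(25.4²×26.4) = 61.29/17032.224 = 0.00360.

0.00360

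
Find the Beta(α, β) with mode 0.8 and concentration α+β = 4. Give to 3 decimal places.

α = 2.600, β = 1.400

Since the density peak of Beta(α,β) is at (α−1)/(α+β−2),
α = 1 + 0.8(4−2) = 2.600 and β = 4 − 2.600 = 1.400.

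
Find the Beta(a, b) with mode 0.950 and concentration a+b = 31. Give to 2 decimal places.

Since the density peak of Beta(a,b) is at (a−1)/(a+b−2),
a = 1 + 0.950(31−2) = 28.55 and b = 31 − 28.55 = 2.45.

a = 28.55, b = 2.45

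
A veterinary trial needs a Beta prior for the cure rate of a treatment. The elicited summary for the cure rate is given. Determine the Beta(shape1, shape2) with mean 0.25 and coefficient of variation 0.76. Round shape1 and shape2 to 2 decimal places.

shape1 = 1.05, shape2 = 3.15

Var = (CV·μ)² = (0.76×0.25)² = 0.036100.
shape1+shape2 = μ(1−μ)/Var − 1 = 0.1875/0.036100 − 1 = 4.1939.
Thus shape1 = 0.25·4.1939 = 1.05 and shape2 = 0.75·4.1939 = 3.15.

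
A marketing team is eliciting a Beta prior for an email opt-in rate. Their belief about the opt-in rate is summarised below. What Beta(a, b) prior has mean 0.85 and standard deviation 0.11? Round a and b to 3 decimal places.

Variance = 0.11² = 0.0121. The moment-matching identity a+b = μ(1−μ)/Var − 1 gives
a+b = 0.1275/0.0121 − 1 = 9.5372, so a = μ·9.5372 = 8.107 and b = (1−μ)·9.5372 = 1.431.

a = 8.107, b = 1.431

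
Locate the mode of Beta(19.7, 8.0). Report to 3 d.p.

0.728

The density x^(α−1)(1−x)^(β−1) is maximised at (α−1)/(α+β−2) = 18.7/25.7 = 0.728.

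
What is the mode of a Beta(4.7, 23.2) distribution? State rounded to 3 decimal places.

The density x^(α−1)(1−x)^(β−1) is maximised at (α−1)/(α+β−2) = 3.7/25.9 = 0.143.

0.143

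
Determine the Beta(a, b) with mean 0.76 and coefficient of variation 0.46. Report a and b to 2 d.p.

a = 0.37, b = 0.12

σ = CV·μ = 0.46×0.76 = 0.34960, so σ² = 0.122220.
s+1 = μ(1−μ)/σ² = 0.1824/0.122220 = 1.4924, so s = a+b = 0.4924.
a = μs = 0.37, b = (1−μ)s = 0.12.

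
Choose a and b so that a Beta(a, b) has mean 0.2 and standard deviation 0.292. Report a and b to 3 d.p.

Variance = 0.292² = 0.085264. The moment-matching identity a+b = μ(1−μ)/Var − 1 gives
a+b = 0.16/0.085264 − 1 = 0.8765, so a = μ·0.8765 = 0.175 and b = (1−μ)·0.8765 = 0.701.

a = 0.175, b = 0.701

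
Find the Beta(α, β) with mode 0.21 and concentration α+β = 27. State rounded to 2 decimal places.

For α,β>1 the mode is (α−1)/(α+β−2), so α = mode·(κ−2)+1 = 0.21×25+1 = 6.25.
And β = (1−mode)·(κ−2)+1 = 0.79×25+1 = 20.75.

α = 6.25, β = 20.75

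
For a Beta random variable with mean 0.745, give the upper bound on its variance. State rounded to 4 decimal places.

For fixed mean μ the Beta variance is μ(1−μ)/(α+β+1), increasing as α+β decreases.
Its least upper bound (not attained) is μ(1−μ) = 0.745·0.255 = 0.1900.

0.1900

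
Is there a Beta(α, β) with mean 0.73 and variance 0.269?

For any Beta, Var(X) < E[X]·(1−E[X]).
Here μ(1−μ) = 0.73×0.27 = 0.1971, and 0.269 ≥ 0.1971.

No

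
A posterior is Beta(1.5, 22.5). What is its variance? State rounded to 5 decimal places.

0.00234

μ = 1.5/24.0 = 0.062500; Var = μ(1−μ)/(α+β+1) = 0.0585938/25.0 = 0.00234.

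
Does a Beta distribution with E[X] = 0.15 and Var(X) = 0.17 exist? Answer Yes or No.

No

The Beta variance bound is σ² < μ(1−μ).
Here μ(1−μ) = 0.15×0.85 = 0.1275, and 0.17 ≥ 0.1275.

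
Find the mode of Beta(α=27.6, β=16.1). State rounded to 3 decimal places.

0.638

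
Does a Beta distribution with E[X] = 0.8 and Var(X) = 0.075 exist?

A Beta with mean μ has variance μ(1−μ)/(α+β+1) < μ(1−μ).
Here μ(1−μ) = 0.8×0.2 = 0.16, and 0.075 < 0.16.

Yes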